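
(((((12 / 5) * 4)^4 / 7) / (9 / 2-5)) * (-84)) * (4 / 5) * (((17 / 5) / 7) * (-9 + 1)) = -69306679296 / 109375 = -633661.07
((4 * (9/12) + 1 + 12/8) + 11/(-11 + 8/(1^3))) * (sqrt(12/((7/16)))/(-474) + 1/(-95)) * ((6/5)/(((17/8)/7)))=-0.16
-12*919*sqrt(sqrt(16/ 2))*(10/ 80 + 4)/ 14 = -90981*2^(3/ 4)/ 28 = -5464.69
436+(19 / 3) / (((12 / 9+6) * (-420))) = 4028621 / 9240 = 436.00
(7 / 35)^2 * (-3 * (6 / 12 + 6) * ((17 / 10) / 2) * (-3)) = 1.99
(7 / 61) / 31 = 7 / 1891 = 0.00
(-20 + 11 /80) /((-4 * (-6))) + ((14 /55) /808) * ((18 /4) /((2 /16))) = -1741187 /2133120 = -0.82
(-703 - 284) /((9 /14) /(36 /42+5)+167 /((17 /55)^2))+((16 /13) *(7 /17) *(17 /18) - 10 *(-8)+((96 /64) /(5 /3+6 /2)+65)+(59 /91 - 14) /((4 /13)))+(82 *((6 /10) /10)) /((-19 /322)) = 595056927533147 /32232239225550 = 18.46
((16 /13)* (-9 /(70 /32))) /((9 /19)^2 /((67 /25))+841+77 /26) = -111453696 /18577579685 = -0.01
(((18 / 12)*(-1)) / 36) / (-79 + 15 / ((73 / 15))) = 0.00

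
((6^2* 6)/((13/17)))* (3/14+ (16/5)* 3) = 1261332/455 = 2772.16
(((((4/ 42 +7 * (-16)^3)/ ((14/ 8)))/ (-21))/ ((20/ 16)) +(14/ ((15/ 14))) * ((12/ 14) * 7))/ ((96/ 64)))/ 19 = 21687728/ 879795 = 24.65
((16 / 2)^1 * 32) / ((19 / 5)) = 1280 / 19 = 67.37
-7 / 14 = -0.50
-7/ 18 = -0.39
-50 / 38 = -25 / 19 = -1.32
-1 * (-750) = 750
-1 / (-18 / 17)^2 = -289 / 324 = -0.89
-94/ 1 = -94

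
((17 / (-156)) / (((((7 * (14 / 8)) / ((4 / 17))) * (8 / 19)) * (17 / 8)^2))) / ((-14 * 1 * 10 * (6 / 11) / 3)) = 836 / 19329765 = 0.00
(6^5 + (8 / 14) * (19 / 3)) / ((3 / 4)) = 653488 / 63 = 10372.83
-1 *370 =-370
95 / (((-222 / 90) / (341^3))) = -56503844925 / 37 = -1527130943.92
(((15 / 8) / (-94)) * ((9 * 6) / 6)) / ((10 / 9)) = -243 / 1504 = -0.16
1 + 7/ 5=12/ 5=2.40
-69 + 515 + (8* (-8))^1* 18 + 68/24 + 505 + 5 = -1159/6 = -193.17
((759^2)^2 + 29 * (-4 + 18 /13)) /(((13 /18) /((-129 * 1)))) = -10017807247792854 /169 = -59276965963271.33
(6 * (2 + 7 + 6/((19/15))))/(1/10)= 15660/19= 824.21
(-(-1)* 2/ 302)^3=1/ 3442951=0.00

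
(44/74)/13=22/481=0.05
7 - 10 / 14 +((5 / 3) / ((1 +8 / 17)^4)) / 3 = 31522147 / 4921875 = 6.40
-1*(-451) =451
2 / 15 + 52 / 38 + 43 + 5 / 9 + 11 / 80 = 123653 / 2736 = 45.19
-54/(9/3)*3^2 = -162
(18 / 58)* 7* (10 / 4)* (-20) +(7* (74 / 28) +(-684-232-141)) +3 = -1144.12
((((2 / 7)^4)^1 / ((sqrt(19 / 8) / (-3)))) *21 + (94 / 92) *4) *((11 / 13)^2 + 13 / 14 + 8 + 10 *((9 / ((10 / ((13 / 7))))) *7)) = 14083127 / 27209- 43148304 *sqrt(38) / 7709611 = 483.09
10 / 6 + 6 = 23 / 3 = 7.67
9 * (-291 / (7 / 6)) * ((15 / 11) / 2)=-117855 / 77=-1530.58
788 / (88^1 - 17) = 788 / 71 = 11.10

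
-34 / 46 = -0.74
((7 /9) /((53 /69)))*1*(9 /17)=0.54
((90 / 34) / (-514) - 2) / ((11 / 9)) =-157689 / 96118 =-1.64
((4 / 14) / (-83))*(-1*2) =4 / 581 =0.01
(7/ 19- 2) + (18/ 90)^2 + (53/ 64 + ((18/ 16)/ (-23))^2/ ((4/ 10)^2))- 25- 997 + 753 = -269.75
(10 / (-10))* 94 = -94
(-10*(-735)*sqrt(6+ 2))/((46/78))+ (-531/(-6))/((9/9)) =177/2+ 573300*sqrt(2)/23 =35339.31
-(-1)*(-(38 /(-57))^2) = -4 /9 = -0.44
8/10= 4/5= 0.80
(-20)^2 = 400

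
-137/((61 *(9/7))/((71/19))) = -68089/10431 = -6.53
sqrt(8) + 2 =2 + 2 * sqrt(2) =4.83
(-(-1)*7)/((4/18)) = 63/2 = 31.50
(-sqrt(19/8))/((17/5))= -5 * sqrt(38)/68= -0.45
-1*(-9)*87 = 783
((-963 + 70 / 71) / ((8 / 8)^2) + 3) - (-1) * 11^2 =-59499 / 71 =-838.01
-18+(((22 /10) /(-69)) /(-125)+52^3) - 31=6061606886 /43125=140559.00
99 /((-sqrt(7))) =-99 * sqrt(7) /7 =-37.42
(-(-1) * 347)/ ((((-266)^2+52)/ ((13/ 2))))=4511/ 141616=0.03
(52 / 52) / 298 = 0.00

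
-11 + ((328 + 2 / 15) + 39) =5342 / 15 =356.13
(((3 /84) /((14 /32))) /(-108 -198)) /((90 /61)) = -61 /337365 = -0.00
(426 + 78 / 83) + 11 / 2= 71785 / 166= 432.44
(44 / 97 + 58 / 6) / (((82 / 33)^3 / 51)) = 1799185905 / 53482696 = 33.64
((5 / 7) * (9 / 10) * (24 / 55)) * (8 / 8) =108 / 385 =0.28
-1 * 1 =-1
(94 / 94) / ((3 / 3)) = 1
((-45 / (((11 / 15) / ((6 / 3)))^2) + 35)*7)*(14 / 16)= -1776985 / 968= -1835.73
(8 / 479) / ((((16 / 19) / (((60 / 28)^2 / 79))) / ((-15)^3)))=-14428125 / 3708418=-3.89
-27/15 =-9/5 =-1.80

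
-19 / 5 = -3.80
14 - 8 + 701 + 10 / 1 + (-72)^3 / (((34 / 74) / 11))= -151899747 / 17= -8935279.24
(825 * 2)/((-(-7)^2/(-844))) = 1392600/49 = 28420.41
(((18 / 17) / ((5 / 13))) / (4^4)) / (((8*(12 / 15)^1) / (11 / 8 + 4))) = 5031 / 557056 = 0.01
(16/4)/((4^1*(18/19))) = 19/18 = 1.06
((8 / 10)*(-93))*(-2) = 744 / 5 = 148.80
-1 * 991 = -991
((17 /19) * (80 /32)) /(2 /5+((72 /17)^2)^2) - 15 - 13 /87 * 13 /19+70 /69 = -48014939308421 /3409957617412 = -14.08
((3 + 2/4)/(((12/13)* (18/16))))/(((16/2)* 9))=91/1944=0.05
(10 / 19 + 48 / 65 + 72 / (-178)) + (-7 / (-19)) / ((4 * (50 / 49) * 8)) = 30655411 / 35172800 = 0.87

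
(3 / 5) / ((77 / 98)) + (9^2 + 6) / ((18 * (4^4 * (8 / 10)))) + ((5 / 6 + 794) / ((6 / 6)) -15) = 87929101 / 112640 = 780.62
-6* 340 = -2040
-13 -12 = -25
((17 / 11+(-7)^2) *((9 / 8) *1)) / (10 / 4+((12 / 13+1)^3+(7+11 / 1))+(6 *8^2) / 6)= 305383 / 491997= 0.62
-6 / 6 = -1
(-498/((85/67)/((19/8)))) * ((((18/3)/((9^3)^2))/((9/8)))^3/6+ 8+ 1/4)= -8478140713274074038331775/1102295001621161544624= -7691.35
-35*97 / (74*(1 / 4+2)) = -6790 / 333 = -20.39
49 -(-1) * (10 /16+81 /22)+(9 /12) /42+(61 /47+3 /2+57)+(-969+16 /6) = -18526619 /21714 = -853.21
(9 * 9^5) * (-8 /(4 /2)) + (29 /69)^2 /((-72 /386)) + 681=-364230888181 /171396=-2125083.95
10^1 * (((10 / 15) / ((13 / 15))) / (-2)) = -50 / 13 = -3.85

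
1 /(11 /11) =1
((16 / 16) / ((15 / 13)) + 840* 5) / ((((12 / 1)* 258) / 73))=4599949 / 46440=99.05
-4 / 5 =-0.80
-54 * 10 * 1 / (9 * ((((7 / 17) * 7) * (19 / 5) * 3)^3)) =-12282500 / 7262590419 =-0.00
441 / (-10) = -441 / 10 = -44.10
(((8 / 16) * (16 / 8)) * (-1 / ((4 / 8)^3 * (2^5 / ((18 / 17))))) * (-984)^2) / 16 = -272322 / 17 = -16018.94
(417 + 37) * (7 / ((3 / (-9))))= -9534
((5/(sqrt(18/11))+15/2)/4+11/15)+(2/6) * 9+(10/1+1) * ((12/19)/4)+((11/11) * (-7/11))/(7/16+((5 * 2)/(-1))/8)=5 * sqrt(22)/24+2650181/326040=9.11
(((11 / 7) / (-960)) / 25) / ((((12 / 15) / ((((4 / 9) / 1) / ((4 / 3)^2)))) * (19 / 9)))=-33 / 3404800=-0.00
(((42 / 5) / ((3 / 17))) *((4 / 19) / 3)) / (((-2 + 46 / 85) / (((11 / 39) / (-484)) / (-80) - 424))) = 117752192537 / 121286880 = 970.86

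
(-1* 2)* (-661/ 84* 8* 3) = 2644/ 7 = 377.71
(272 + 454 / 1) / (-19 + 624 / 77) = -66.63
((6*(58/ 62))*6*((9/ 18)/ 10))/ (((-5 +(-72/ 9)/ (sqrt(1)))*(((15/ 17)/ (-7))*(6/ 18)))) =31059/ 10075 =3.08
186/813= 62/271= 0.23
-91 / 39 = -2.33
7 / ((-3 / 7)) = -16.33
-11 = -11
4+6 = 10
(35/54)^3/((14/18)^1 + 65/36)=42875/406782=0.11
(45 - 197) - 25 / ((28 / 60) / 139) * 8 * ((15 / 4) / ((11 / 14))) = -3129172 / 11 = -284470.18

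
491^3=118370771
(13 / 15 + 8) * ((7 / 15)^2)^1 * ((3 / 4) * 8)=11.59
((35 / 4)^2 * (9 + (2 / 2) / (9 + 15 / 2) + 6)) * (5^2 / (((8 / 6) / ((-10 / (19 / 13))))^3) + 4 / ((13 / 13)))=-112725402015275 / 28972416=-3890783.63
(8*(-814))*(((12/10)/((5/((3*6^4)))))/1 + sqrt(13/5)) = -151911936/25-6512*sqrt(65)/5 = -6086977.72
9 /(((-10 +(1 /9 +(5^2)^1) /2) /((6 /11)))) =486 /253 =1.92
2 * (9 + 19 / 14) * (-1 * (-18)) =2610 / 7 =372.86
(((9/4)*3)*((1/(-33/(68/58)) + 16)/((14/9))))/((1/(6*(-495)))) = -83532465/406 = -205744.99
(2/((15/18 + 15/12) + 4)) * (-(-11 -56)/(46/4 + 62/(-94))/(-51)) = -50384/1264579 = -0.04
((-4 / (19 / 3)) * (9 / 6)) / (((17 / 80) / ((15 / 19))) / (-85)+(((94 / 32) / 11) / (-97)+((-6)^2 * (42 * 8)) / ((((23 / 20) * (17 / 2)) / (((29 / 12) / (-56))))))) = 22528638000 / 1270041492121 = 0.02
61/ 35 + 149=5276/ 35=150.74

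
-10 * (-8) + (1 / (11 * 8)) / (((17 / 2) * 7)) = 418881 / 5236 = 80.00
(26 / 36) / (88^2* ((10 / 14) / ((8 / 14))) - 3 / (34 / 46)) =221 / 2960838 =0.00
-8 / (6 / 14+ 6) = -56 / 45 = -1.24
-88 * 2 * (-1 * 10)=1760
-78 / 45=-26 / 15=-1.73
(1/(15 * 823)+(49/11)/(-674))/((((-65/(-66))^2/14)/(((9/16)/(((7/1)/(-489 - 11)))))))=177454827/46872319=3.79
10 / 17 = 0.59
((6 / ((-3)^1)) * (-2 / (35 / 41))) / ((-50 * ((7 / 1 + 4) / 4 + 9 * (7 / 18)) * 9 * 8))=-41 / 196875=-0.00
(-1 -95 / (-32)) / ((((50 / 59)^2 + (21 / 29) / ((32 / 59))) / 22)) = 139915314 / 6632959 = 21.09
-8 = -8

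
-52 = -52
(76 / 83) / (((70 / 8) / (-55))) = -3344 / 581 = -5.76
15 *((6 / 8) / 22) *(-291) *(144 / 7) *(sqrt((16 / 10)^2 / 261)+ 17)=-52343.04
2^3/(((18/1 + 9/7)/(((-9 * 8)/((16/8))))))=-224/15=-14.93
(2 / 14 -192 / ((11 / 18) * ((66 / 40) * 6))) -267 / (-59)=-1352632 / 49973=-27.07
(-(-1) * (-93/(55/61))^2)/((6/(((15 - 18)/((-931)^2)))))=-32182929/5243904050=-0.01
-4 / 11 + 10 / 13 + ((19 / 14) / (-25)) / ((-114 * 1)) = 0.41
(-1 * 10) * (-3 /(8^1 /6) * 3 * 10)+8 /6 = 676.33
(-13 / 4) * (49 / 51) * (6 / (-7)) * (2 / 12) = 91 / 204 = 0.45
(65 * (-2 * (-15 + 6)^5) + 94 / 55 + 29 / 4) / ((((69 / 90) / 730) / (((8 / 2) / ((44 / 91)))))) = 168280811903295 / 2783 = 60467413547.72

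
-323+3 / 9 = -968 / 3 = -322.67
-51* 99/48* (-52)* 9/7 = 196911/28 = 7032.54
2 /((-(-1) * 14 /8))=8 /7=1.14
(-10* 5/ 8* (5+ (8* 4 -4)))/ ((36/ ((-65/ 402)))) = 17875/ 19296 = 0.93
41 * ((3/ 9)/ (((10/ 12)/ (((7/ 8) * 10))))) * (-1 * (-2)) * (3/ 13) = 861/ 13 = 66.23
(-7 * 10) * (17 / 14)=-85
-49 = -49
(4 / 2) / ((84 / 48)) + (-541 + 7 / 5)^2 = 50954628 / 175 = 291169.30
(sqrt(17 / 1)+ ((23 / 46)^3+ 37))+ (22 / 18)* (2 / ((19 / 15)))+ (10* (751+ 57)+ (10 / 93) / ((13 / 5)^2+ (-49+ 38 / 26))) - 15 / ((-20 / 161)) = sqrt(17)+ 514560287631 / 62448136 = 8243.93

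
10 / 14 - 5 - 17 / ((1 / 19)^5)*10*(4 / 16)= -1473278965 / 14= -105234211.79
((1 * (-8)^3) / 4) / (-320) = 2 / 5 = 0.40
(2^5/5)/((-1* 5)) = -32/25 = -1.28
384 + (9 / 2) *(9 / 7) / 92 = 494673 / 1288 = 384.06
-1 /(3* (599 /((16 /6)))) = -8 /5391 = -0.00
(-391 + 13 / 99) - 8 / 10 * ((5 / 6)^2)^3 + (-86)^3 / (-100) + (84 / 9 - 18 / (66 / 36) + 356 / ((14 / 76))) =7901.51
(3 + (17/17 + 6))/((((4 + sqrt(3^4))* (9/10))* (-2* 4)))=-25/234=-0.11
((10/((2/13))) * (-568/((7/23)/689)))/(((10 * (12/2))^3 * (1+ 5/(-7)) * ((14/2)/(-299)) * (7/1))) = 4373407519/529200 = 8264.19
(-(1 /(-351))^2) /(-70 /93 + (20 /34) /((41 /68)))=-1271 /34906950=-0.00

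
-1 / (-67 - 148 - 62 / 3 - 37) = 3 / 818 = 0.00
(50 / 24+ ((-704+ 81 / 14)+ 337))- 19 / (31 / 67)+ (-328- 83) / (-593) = -616900393 / 1544172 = -399.50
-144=-144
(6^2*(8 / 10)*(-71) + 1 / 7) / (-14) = 71563 / 490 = 146.05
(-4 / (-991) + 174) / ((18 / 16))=1379504 / 8919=154.67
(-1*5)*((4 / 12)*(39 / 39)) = -5 / 3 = -1.67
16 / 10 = 8 / 5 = 1.60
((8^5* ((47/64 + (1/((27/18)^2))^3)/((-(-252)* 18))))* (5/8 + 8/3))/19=24242888/23560551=1.03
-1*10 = -10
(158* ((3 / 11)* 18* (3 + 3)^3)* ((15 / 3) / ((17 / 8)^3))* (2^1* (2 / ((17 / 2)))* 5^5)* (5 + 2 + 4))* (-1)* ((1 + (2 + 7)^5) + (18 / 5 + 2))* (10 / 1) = -69653935300608000000 / 83521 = -833969125137486.38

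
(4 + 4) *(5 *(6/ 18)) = 40/ 3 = 13.33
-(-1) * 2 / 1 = 2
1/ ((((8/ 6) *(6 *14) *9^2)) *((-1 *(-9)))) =1/ 81648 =0.00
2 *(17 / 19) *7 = 238 / 19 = 12.53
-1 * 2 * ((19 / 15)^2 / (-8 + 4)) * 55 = 3971 / 90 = 44.12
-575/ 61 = -9.43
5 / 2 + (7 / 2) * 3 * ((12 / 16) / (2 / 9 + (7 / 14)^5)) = 4901 / 146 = 33.57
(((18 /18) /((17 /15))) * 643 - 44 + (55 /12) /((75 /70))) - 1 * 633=-32243 /306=-105.37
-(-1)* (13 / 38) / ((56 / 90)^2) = 26325 / 29792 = 0.88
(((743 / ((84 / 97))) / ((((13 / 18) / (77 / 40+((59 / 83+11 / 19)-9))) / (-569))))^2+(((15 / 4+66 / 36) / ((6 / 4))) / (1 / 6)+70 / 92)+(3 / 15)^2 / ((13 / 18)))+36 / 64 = 2838328534936231773609786773 / 185600506041600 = 15292676703694.20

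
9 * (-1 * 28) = -252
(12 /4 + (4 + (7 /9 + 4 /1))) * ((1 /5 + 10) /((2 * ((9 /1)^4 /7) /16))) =100912 /98415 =1.03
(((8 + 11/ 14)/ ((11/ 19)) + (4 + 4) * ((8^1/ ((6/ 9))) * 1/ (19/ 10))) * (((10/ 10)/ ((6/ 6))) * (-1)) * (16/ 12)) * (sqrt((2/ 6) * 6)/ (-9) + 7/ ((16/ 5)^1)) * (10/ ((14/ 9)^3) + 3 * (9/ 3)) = -5124237165/ 2293984 + 113871937 * sqrt(2)/ 1003618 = -2073.31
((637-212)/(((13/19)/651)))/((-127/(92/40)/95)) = -2297232525/3302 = -695709.43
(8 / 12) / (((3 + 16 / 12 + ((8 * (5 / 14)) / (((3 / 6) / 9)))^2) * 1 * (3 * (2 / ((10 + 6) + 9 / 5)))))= 4361 / 5841555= 0.00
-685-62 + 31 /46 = -34331 /46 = -746.33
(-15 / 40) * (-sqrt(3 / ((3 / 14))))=3 * sqrt(14) / 8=1.40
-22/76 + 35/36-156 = -155.32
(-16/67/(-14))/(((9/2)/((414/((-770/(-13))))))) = 4784/180565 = 0.03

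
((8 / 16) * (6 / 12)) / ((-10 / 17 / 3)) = -51 / 40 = -1.28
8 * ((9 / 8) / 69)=3 / 23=0.13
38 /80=19 /40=0.48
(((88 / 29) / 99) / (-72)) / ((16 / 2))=-1 / 18792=-0.00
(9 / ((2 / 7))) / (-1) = -63 / 2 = -31.50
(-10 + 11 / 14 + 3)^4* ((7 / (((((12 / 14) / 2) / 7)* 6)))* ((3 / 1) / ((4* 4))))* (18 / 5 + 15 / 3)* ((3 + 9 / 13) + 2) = 30382669917 / 116480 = 260840.23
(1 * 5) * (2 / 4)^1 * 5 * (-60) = -750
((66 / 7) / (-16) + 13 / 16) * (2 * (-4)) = -25 / 14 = -1.79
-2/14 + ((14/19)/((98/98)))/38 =-312/2527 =-0.12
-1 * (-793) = 793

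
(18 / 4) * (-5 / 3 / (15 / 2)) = -1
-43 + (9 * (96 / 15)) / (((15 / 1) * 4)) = -42.04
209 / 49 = 4.27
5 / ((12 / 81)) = 135 / 4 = 33.75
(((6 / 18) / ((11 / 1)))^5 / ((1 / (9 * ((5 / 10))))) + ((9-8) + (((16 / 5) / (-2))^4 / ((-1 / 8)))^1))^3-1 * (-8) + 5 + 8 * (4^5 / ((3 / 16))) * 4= 6222848948671970554892094642178627 / 160587452575406755142578125000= 38750.53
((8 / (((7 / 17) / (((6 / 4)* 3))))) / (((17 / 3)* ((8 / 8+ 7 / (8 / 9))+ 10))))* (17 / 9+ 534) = 66144 / 151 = 438.04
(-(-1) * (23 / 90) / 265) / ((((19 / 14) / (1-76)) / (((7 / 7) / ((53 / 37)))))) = -5957 / 160113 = -0.04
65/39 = 5/3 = 1.67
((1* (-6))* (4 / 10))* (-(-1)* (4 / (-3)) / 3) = 16 / 15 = 1.07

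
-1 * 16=-16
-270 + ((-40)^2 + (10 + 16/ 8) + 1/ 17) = 22815/ 17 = 1342.06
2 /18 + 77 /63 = 4 /3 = 1.33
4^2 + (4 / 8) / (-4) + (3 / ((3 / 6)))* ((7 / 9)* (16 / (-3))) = -9.01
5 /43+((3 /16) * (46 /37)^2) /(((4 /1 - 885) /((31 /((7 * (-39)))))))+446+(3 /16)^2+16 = 462.15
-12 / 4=-3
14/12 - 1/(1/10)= -53/6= -8.83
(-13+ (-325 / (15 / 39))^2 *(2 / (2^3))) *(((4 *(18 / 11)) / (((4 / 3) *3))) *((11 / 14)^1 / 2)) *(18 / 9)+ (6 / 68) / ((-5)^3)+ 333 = 13674547083 / 59500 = 229824.32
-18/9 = -2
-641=-641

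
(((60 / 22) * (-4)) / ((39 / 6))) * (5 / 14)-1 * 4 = -4604 / 1001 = -4.60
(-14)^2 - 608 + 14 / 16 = -3289 / 8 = -411.12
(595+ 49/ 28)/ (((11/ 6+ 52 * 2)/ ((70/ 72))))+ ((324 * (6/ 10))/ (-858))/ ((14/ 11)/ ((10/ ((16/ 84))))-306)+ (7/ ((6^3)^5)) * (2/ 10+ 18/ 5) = 537181387860467836069/ 97977600814456995840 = 5.48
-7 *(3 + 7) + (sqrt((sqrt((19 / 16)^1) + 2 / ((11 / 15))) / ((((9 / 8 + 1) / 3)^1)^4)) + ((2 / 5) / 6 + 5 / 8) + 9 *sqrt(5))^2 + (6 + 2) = -62 + (263857 + 34560 *sqrt(11) *sqrt(11 *sqrt(19) + 120) + 3433320 *sqrt(5))^2 / 145526990400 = 548.59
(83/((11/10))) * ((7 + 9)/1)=13280/11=1207.27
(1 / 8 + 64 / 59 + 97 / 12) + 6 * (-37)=-301193 / 1416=-212.71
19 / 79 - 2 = -139 / 79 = -1.76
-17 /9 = -1.89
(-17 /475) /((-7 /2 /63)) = 0.64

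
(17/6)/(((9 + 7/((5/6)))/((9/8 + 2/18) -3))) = -10795/37584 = -0.29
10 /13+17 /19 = 411 /247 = 1.66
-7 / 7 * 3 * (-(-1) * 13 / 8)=-39 / 8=-4.88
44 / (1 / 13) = 572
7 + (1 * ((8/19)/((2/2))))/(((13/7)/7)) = 2121/247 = 8.59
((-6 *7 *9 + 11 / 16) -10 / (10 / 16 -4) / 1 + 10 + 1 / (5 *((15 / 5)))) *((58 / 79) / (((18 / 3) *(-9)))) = 22818679 / 4607280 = 4.95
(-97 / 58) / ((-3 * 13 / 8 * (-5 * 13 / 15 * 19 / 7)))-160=-14901756 / 93119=-160.03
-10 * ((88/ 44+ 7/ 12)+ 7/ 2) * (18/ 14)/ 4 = -1095/ 56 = -19.55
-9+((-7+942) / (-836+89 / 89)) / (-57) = -85484 / 9519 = -8.98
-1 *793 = -793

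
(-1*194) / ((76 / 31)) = -3007 / 38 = -79.13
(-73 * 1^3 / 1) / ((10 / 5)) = -73 / 2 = -36.50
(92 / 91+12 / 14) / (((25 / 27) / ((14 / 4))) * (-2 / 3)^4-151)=-371790 / 30041167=-0.01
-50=-50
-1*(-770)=770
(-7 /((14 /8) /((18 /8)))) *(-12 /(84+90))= 18 /29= 0.62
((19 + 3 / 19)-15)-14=-187 / 19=-9.84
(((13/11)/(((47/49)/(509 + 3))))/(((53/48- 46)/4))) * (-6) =375717888/1114135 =337.23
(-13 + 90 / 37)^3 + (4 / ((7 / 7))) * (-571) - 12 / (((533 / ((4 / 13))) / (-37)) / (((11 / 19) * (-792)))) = -23884256681209 / 6668518103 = -3581.64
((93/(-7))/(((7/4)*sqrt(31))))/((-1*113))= 12*sqrt(31)/5537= 0.01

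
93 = 93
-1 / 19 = -0.05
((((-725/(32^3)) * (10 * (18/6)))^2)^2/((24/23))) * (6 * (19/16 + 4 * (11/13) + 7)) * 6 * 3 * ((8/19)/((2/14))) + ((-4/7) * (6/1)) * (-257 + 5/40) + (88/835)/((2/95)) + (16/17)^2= 37805177693501701075688698591/24051881511839200484261888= 1571.82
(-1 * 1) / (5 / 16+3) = -16 / 53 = -0.30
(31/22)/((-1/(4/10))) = -31/55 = -0.56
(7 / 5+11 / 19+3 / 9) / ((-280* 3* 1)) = -659 / 239400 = -0.00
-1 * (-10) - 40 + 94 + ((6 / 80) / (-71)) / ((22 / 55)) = 72701 / 1136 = 64.00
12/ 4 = 3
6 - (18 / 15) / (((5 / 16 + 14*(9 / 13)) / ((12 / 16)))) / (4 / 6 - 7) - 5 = 200503 / 197695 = 1.01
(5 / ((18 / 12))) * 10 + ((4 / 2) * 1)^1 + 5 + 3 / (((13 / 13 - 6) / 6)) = 551 / 15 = 36.73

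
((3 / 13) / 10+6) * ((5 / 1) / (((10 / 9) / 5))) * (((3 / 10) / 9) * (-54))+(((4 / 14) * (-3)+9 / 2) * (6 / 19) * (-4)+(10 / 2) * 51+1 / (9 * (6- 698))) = 87003388 / 13460265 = 6.46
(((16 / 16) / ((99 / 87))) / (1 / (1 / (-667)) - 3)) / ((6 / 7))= -203 / 132660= -0.00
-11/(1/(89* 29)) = -28391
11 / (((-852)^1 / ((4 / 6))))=-11 / 1278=-0.01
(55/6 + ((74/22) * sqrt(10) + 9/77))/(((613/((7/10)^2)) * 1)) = 30023/4045800 + 1813 * sqrt(10)/674300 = 0.02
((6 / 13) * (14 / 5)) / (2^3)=21 / 130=0.16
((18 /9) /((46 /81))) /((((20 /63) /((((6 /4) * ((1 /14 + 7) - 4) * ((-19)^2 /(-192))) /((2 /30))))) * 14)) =-33948801 /329728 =-102.96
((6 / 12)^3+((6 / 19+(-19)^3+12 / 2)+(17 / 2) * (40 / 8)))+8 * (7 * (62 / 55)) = -56404351 / 8360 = -6746.93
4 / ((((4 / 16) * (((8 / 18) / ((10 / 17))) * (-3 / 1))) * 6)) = -20 / 17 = -1.18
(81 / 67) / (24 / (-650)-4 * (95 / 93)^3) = -21174698025 / 75324065528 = -0.28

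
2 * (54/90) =1.20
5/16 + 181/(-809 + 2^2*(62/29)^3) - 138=-41437218511/300438224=-137.92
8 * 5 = 40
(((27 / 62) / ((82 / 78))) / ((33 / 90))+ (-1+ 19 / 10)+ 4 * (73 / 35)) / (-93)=-10151357 / 91016310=-0.11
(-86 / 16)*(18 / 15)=-129 / 20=-6.45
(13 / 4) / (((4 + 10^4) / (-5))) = -65 / 40016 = -0.00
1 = 1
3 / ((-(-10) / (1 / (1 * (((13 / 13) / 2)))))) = 3 / 5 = 0.60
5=5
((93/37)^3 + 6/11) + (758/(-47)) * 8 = -2948620997/26187601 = -112.60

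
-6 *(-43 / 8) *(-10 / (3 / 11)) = -2365 / 2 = -1182.50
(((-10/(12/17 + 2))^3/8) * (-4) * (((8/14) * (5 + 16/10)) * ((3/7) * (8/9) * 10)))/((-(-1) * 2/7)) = 108086000/85169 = 1269.08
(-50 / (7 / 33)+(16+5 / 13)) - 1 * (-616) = 36097 / 91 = 396.67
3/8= 0.38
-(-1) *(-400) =-400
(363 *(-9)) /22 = -297 /2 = -148.50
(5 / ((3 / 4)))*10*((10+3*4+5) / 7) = 1800 / 7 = 257.14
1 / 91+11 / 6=1007 / 546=1.84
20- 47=-27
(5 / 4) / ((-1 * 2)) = -5 / 8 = -0.62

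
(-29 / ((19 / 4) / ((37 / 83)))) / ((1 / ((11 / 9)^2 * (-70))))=284.59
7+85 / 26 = 267 / 26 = 10.27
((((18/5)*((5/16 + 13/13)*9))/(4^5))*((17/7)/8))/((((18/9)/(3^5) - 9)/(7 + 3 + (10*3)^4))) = -81311476833/71598080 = -1135.67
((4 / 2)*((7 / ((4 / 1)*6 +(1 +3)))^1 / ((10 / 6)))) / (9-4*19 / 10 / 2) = 3 / 52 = 0.06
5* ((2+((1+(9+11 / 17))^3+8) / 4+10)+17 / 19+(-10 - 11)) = 551927235 / 373388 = 1478.16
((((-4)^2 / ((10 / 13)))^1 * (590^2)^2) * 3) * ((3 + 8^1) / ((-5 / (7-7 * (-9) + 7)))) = -1280872914921600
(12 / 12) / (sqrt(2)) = 0.71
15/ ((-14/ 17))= -255/ 14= -18.21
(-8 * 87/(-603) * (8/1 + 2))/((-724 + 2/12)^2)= 27840/1263730483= 0.00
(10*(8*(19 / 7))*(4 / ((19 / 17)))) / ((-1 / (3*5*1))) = -81600 / 7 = -11657.14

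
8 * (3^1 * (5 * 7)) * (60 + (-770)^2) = 498086400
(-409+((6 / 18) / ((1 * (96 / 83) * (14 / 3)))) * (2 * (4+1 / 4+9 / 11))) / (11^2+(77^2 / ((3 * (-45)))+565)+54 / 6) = -543366135 / 866302976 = -0.63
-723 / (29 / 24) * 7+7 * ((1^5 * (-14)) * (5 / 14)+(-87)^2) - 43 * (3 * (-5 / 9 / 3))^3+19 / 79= 81448002352 / 1670139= 48767.20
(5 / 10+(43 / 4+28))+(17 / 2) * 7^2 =1823 / 4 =455.75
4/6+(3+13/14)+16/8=277/42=6.60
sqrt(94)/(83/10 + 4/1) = 10 *sqrt(94)/123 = 0.79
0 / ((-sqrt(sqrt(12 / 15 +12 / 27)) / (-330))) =0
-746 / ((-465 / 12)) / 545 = 2984 / 84475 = 0.04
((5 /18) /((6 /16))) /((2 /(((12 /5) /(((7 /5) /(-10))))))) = -400 /63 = -6.35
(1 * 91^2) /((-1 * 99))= -8281 /99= -83.65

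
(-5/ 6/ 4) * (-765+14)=3755/ 24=156.46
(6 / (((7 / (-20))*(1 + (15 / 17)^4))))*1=-5011260 / 469511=-10.67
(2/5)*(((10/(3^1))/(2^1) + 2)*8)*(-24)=-1408/5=-281.60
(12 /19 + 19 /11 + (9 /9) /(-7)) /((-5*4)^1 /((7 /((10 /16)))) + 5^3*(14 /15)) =19452 /1008425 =0.02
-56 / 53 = -1.06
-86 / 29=-2.97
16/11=1.45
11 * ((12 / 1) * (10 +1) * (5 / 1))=7260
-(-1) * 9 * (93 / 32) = 26.16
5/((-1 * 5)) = -1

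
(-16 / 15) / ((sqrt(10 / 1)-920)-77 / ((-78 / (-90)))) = 2704 * sqrt(10) / 2580023025+ 545584 / 516004605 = 0.00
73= 73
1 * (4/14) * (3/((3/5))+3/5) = 8/5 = 1.60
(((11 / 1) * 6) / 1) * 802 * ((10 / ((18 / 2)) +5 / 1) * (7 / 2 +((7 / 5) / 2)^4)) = 604911307 / 500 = 1209822.61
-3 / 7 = -0.43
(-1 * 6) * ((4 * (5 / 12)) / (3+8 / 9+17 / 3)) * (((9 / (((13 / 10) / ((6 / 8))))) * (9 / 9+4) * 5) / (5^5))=-243 / 5590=-0.04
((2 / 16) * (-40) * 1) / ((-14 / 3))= 15 / 14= 1.07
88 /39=2.26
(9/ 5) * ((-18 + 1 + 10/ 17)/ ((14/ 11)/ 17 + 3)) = -27621/ 2875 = -9.61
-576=-576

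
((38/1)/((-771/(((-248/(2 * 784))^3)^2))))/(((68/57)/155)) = -49660268470355/495391406335336448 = -0.00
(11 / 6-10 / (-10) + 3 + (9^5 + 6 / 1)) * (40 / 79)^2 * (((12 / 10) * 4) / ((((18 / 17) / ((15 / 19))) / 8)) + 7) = 191924084000 / 355737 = 539511.17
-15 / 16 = -0.94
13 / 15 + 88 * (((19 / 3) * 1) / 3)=186.64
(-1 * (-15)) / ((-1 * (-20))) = 0.75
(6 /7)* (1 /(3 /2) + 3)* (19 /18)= 209 /63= 3.32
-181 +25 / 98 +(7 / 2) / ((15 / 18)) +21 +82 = -36037 / 490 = -73.54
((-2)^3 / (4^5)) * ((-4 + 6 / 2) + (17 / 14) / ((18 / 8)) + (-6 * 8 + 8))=2549 / 8064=0.32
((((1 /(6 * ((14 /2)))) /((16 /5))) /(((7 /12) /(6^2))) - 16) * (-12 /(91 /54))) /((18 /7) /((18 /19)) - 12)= -493452 /41405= -11.92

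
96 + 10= 106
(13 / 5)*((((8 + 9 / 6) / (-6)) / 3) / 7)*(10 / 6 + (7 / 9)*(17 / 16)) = -88673 / 181440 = -0.49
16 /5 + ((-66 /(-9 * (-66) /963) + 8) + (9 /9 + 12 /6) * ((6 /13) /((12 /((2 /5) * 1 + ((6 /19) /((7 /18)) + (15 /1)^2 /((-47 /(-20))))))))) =-34379404 /406315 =-84.61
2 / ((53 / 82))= 164 / 53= 3.09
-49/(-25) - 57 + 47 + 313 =7624/25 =304.96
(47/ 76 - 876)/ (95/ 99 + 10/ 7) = -366.55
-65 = -65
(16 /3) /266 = 8 /399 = 0.02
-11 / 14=-0.79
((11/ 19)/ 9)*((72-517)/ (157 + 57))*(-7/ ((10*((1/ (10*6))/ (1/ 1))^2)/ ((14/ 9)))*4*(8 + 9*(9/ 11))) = 589607200/ 18297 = 32224.26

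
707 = 707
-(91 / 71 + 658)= -46809 / 71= -659.28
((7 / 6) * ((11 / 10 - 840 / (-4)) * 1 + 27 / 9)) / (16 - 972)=-14987 / 57360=-0.26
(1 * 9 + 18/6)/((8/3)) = 4.50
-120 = -120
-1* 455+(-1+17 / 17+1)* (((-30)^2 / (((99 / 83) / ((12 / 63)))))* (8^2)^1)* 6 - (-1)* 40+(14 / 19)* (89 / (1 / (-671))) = 15758173 / 1463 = 10771.14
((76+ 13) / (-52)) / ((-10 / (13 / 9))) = 89 / 360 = 0.25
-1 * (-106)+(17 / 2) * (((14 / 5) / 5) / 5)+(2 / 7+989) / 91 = 9381678 / 79625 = 117.82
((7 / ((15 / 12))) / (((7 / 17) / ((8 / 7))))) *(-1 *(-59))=32096 / 35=917.03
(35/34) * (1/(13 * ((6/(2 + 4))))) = 35/442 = 0.08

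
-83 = -83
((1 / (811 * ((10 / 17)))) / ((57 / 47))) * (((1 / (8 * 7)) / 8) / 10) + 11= 22780666399 / 2070969600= 11.00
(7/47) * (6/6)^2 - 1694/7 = -11367/47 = -241.85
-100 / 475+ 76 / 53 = 1232 / 1007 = 1.22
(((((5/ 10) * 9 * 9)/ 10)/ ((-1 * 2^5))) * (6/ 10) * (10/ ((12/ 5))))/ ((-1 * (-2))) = -81/ 512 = -0.16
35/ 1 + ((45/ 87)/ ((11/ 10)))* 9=12515/ 319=39.23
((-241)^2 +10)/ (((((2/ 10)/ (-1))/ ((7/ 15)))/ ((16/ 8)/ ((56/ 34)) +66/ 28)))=-1452275/ 3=-484091.67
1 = 1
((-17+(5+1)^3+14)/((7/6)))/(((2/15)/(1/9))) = 1065/7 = 152.14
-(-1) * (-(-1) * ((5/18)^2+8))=2617/324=8.08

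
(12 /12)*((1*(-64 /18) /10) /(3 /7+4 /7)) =-0.36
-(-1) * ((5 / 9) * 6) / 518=5 / 777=0.01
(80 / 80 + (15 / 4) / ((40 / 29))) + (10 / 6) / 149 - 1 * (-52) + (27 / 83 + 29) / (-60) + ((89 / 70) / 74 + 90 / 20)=6125094435 / 102497696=59.76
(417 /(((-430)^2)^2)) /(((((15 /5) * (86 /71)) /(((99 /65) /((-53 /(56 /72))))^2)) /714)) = 20889248457 /17446998767350750000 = 0.00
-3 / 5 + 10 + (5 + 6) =102 / 5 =20.40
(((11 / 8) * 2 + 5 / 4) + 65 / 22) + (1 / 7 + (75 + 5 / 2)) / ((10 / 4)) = 29269 / 770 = 38.01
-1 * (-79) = 79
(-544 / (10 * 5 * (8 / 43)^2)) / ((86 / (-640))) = 2339.20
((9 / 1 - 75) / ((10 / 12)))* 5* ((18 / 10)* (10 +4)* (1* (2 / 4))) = -24948 / 5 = -4989.60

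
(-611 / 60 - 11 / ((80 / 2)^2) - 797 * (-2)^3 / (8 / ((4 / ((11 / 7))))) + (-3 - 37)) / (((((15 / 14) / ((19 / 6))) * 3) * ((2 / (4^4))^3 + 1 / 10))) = 19492.16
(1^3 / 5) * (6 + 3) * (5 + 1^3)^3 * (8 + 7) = 5832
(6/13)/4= 3/26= 0.12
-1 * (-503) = 503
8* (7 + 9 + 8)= 192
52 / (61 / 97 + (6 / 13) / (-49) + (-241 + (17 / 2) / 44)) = -282746464 / 1306002499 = -0.22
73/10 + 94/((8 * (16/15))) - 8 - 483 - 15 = -487.68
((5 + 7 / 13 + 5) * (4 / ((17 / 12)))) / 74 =3288 / 8177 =0.40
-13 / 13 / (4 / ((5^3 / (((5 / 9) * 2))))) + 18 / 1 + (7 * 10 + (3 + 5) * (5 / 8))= 519 / 8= 64.88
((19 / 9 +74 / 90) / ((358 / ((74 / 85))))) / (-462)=-74 / 4792725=-0.00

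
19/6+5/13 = 277/78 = 3.55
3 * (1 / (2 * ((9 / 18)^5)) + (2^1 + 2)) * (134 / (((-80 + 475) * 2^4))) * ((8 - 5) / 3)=201 / 158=1.27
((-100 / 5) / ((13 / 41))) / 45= -164 / 117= -1.40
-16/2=-8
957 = 957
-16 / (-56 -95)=16 / 151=0.11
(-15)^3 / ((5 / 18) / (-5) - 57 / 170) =2581875 / 299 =8635.03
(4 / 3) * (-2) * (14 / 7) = -16 / 3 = -5.33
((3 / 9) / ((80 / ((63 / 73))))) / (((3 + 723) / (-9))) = -63 / 1413280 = -0.00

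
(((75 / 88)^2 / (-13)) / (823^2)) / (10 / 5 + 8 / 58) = -163125 / 4227660035456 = -0.00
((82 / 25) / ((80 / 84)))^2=741321 / 62500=11.86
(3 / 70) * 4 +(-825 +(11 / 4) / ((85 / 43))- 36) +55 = -1914561 / 2380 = -804.44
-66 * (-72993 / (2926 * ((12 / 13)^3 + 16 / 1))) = 481096863 / 4905040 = 98.08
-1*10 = -10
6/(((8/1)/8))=6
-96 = -96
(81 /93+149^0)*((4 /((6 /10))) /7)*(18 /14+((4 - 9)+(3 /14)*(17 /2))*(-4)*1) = 2320 /93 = 24.95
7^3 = 343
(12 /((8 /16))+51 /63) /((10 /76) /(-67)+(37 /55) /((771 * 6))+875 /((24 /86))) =112497581460 /14217386436239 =0.01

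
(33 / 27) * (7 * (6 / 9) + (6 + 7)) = 21.59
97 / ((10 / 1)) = 97 / 10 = 9.70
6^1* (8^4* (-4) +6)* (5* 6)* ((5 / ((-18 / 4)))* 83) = 271874800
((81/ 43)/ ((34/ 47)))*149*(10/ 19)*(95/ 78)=4727025/ 19006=248.71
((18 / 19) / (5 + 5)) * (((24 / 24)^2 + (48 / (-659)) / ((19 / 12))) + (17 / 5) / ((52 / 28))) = 20397816 / 77317175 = 0.26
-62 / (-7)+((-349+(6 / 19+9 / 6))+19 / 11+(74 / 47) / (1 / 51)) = -35247153 / 137522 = -256.30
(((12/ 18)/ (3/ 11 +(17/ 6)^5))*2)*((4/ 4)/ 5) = 0.00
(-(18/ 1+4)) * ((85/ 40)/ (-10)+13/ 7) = -10131/ 280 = -36.18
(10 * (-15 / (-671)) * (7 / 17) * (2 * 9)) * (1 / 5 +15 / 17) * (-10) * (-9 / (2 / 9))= 140842800 / 193919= 726.30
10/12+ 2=17/6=2.83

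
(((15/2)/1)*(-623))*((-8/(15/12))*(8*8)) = 1913856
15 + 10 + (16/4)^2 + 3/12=165/4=41.25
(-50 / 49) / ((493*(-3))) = 50 / 72471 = 0.00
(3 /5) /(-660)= -1 /1100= -0.00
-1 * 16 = -16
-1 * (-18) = 18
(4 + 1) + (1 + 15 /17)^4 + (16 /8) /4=3015883 /167042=18.05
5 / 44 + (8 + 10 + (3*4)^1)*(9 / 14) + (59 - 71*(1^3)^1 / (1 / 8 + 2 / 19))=-354113 / 1540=-229.94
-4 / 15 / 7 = -0.04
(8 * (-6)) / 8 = -6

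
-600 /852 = -0.70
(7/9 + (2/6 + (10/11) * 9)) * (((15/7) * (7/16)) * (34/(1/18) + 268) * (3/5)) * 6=27600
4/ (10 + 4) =2/ 7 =0.29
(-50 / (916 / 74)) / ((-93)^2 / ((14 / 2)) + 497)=-6475 / 2777312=-0.00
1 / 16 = 0.06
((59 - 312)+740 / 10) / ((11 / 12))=-2148 / 11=-195.27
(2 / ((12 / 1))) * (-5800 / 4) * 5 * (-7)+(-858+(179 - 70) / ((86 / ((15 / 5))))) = 1961867 / 258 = 7604.14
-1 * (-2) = 2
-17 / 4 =-4.25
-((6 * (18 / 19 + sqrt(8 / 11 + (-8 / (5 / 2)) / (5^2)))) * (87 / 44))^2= -12652862661 / 60061375-1226178 * sqrt(11330) / 632225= -417.11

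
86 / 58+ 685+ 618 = 37830 / 29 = 1304.48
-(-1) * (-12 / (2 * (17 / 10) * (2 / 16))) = -480 / 17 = -28.24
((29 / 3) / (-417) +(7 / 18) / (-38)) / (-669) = 353 / 7067316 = 0.00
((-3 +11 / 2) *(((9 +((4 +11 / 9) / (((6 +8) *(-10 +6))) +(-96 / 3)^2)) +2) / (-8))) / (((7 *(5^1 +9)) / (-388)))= 252972605 / 197568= 1280.43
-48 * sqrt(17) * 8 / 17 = -384 * sqrt(17) / 17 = -93.13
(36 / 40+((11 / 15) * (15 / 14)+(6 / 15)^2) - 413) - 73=-84727 / 175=-484.15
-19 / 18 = -1.06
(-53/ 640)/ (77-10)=-53/ 42880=-0.00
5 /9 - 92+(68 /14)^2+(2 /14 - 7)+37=-16630 /441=-37.71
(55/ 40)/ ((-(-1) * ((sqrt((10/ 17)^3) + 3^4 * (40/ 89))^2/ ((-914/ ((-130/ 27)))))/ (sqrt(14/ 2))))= -58847861922725691 * sqrt(1190)/ 157130622055149886000 + 9526576809410168931 * sqrt(7)/ 48347883709276888000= 0.51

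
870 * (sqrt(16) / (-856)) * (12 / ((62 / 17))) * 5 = -221850 / 3317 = -66.88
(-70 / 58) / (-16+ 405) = -35 / 11281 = -0.00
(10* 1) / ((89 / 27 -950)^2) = 7290 / 653364721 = 0.00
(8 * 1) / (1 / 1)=8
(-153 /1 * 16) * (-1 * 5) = 12240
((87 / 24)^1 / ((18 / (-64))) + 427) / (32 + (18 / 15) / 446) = 4155605 / 321147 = 12.94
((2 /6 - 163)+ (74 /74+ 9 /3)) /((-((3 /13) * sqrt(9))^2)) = 331.05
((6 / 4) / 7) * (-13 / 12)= -13 / 56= -0.23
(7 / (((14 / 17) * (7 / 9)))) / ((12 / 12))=153 / 14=10.93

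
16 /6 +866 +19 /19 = 2609 /3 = 869.67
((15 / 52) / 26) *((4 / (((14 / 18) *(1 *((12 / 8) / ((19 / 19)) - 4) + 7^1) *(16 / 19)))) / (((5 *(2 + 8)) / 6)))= 171 / 94640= 0.00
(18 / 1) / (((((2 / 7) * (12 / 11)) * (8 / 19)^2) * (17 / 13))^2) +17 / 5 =653552818341 / 189399040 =3450.67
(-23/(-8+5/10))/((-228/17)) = -391/1710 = -0.23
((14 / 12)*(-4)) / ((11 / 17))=-7.21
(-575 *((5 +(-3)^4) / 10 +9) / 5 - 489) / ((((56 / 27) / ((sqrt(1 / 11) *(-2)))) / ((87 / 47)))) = 843291 *sqrt(11) / 2068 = 1352.46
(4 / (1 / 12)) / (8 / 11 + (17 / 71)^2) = 2661648 / 43507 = 61.18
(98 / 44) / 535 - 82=-965091 / 11770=-82.00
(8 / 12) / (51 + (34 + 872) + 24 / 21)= 0.00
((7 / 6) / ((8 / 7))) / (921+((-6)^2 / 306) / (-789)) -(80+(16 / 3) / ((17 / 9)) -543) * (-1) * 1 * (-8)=12369977654967 / 3360116912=3681.41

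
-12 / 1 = -12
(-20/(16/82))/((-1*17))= 205/34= 6.03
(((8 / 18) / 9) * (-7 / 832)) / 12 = -7 / 202176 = -0.00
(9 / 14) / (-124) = -0.01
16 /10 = 8 /5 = 1.60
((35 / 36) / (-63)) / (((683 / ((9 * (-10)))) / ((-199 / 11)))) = -4975 / 135234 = -0.04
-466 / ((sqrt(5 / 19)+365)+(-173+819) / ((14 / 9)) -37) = -161235767 / 257176363+11417*sqrt(95) / 257176363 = -0.63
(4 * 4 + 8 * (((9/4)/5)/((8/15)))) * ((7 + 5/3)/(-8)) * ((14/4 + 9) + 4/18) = -270907/864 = -313.55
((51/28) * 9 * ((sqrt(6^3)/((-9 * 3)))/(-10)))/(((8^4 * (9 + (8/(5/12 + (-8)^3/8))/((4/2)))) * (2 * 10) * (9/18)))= 1853 * sqrt(6)/1862041600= 0.00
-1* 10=-10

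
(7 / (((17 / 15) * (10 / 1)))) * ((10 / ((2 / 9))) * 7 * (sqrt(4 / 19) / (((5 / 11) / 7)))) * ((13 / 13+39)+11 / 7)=4234923 * sqrt(19) / 323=57150.47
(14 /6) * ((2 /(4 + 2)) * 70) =490 /9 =54.44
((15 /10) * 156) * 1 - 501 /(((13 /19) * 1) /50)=-472908 /13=-36377.54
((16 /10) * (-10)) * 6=-96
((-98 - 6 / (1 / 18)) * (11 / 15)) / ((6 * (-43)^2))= -1133 / 83205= -0.01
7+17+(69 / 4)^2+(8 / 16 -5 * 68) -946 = -15423 / 16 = -963.94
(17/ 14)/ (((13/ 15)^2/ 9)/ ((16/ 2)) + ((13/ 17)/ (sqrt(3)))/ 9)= 20.41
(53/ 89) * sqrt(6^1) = 53 * sqrt(6)/ 89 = 1.46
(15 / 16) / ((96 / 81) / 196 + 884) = 3969 / 3742528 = 0.00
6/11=0.55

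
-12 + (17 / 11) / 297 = -11.99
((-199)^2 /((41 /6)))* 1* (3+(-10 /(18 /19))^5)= -612835947722056 /807003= -759397360.01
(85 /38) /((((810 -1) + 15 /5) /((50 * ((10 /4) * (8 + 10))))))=95625 /15428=6.20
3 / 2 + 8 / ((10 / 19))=167 / 10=16.70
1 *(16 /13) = 16 /13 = 1.23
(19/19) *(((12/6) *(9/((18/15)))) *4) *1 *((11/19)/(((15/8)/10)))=3520/19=185.26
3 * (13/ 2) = 39/ 2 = 19.50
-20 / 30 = -2 / 3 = -0.67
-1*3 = -3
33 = 33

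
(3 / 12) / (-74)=-1 / 296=-0.00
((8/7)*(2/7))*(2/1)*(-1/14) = -16/343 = -0.05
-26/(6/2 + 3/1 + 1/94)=-2444/565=-4.33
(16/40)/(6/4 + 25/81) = 324/1465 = 0.22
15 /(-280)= -3 /56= -0.05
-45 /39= -1.15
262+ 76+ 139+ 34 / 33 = 478.03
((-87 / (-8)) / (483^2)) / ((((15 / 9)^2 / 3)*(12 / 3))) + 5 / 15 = 20737583 / 62210400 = 0.33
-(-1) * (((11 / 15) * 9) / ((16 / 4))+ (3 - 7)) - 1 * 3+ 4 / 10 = -99 / 20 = -4.95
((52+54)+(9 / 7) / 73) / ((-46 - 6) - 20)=-54175 / 36792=-1.47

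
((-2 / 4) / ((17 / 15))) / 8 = -15 / 272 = -0.06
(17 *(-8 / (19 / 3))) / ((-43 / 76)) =37.95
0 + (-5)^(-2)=1/25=0.04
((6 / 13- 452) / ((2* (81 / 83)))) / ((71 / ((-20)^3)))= 1948840000 / 74763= 26066.90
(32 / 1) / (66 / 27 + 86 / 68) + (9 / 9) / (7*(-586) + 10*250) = 15685649 / 1818270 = 8.63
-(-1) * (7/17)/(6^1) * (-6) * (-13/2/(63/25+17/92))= 104650/105757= 0.99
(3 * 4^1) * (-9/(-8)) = 27/2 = 13.50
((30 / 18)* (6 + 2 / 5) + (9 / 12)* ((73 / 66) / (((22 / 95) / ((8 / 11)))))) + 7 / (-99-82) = 19128107 / 1445466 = 13.23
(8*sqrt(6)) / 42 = 4*sqrt(6) / 21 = 0.47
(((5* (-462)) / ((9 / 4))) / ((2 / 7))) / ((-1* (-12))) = -2695 / 9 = -299.44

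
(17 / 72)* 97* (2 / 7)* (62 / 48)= 51119 / 6048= 8.45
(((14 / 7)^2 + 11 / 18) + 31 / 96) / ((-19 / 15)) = -7105 / 1824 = -3.90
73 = 73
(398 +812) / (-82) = -605 / 41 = -14.76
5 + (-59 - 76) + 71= -59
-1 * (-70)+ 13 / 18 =1273 / 18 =70.72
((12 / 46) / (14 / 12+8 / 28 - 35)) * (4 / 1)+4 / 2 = 63806 / 32407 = 1.97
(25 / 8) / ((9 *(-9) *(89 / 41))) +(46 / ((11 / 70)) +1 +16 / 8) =187595741 / 634392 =295.71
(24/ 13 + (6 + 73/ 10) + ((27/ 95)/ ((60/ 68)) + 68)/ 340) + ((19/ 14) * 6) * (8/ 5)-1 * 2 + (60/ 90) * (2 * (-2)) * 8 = 13077307/ 2593500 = 5.04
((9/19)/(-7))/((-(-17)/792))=-7128/2261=-3.15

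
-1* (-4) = 4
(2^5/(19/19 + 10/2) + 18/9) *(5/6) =55/9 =6.11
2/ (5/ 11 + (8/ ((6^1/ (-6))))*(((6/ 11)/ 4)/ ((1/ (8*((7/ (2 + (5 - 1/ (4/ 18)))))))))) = -110/ 1319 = -0.08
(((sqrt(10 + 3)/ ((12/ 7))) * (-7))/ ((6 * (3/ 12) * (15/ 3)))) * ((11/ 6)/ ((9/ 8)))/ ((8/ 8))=-1078 * sqrt(13)/ 1215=-3.20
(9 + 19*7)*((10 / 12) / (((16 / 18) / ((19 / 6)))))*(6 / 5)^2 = 12141 / 20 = 607.05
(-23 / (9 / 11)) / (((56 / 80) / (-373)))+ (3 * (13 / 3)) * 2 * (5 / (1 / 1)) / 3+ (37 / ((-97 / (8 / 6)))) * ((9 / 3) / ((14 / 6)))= 91798744 / 6111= 15021.89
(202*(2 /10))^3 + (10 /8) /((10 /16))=8242658 /125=65941.26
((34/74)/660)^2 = 289/596336400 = 0.00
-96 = -96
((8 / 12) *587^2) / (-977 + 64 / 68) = -11715346 / 49779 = -235.35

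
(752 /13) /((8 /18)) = 1692 /13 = 130.15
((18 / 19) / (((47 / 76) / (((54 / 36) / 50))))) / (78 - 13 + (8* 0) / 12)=54 / 76375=0.00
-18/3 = -6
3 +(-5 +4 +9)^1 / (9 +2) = 41 / 11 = 3.73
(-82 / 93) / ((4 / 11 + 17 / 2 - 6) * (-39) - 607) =1804 / 1470423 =0.00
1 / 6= 0.17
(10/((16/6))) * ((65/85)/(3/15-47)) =-25/408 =-0.06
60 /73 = 0.82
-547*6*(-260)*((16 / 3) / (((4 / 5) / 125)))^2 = 1777750000000 / 3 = 592583333333.33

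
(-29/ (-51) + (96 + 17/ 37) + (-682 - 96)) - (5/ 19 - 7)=-674.24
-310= -310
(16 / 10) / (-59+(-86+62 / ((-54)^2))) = -11664 / 1056895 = -0.01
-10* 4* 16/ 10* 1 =-64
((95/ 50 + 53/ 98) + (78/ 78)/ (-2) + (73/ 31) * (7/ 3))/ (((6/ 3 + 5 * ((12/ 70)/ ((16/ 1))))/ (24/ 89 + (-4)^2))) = 1962520736/ 33314925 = 58.91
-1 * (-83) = 83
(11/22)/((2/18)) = 9/2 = 4.50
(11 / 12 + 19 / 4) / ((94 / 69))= 391 / 94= 4.16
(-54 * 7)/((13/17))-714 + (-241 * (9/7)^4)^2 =32412002337105/74942413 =432492.11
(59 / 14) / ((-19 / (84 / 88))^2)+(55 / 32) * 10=12019709 / 698896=17.20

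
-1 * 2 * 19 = -38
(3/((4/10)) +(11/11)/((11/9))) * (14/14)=183/22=8.32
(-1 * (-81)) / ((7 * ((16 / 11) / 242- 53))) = -0.22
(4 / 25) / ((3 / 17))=68 / 75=0.91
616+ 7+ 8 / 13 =8107 / 13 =623.62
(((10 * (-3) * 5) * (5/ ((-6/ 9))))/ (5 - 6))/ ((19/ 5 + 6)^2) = -28125/ 2401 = -11.71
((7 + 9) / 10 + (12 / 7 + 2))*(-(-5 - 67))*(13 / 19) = 174096 / 665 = 261.80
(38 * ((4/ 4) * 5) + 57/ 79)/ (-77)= -15067/ 6083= -2.48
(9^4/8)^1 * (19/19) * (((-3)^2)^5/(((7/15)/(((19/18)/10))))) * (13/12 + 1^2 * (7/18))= 14449349349/896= 16126505.97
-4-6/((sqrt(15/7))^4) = -5.31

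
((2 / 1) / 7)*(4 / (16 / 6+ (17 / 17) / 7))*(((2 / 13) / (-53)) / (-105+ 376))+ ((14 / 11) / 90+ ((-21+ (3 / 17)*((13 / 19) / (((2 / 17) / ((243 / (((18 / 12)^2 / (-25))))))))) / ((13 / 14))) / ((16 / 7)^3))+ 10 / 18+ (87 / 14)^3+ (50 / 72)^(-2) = -27808103968912492727 / 3032579221351680000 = -9.17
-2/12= -1/6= -0.17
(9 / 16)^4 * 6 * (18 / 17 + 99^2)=3279876705 / 557056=5887.88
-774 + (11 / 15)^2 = -174029 / 225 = -773.46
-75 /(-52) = 75 /52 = 1.44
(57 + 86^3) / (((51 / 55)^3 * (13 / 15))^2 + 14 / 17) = 7483406523703515625 / 15305350313447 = 488940.56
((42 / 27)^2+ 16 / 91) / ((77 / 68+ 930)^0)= 19132 / 7371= 2.60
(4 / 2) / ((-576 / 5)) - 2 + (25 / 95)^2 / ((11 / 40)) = -2019151 / 1143648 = -1.77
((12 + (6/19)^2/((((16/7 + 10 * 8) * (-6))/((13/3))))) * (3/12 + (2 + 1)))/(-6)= -16217825/2495232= -6.50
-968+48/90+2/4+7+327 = -18989/30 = -632.97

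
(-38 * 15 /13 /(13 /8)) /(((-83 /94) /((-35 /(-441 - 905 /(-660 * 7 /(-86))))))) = 277244352 /118682447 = 2.34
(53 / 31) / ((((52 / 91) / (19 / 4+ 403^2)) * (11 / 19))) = 4579418095 / 5456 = 839336.16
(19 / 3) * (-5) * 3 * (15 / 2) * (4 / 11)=-2850 / 11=-259.09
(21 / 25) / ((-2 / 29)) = -609 / 50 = -12.18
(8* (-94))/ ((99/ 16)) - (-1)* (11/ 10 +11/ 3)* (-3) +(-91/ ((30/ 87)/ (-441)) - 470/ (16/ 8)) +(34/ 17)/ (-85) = 976216081/ 8415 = 116009.04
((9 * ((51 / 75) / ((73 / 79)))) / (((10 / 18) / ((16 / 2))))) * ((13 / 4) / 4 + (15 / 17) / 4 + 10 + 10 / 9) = 21137319 / 18250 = 1158.21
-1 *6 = -6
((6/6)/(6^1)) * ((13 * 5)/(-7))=-65/42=-1.55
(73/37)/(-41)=-0.05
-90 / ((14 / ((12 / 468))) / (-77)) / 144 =55 / 624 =0.09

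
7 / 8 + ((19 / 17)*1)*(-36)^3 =-7091593 / 136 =-52144.07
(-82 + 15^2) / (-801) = -143 / 801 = -0.18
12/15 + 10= 54/5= 10.80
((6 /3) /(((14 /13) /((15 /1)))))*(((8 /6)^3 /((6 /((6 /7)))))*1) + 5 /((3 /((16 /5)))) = 6512 /441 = 14.77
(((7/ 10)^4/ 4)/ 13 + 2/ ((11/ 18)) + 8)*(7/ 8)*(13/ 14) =64506411/ 7040000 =9.16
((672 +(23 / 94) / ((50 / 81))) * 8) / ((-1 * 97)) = -6320526 / 113975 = -55.46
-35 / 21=-5 / 3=-1.67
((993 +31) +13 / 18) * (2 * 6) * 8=295120 / 3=98373.33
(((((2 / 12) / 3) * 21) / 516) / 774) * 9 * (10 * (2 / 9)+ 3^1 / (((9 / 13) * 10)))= 1673 / 23963040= 0.00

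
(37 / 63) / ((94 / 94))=37 / 63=0.59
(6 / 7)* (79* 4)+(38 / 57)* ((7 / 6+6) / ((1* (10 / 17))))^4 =2035649988247 / 136080000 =14959.22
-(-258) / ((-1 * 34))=-129 / 17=-7.59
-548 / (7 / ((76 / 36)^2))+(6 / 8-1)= -349.15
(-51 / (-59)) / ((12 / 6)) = 51 / 118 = 0.43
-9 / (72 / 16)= -2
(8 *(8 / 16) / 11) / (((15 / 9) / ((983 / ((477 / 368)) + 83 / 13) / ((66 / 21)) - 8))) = 51.35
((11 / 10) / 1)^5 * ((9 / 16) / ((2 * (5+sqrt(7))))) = 161051 / 1280000 - 161051 * sqrt(7) / 6400000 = 0.06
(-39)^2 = 1521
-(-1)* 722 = 722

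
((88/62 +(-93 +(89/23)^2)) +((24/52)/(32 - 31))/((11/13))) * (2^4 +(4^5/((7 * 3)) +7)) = -89511142/16399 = -5458.33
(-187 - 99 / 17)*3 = -9834 / 17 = -578.47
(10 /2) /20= 1 /4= 0.25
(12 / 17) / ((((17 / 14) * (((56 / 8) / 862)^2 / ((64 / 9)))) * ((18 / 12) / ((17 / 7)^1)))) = 760877056 / 7497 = 101490.87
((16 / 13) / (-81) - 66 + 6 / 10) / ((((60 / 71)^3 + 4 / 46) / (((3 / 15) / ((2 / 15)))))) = -2835175164683 / 19950215220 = -142.11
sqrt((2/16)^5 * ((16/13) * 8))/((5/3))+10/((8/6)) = 3 * sqrt(13)/1040+15/2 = 7.51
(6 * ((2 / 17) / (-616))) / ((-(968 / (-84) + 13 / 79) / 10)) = -711 / 704803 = -0.00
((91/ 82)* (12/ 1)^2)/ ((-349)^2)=6552/ 4993841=0.00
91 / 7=13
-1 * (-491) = 491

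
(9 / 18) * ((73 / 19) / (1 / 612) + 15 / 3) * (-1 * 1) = -1178.18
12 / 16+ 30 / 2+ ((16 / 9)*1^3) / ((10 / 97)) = 5939 / 180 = 32.99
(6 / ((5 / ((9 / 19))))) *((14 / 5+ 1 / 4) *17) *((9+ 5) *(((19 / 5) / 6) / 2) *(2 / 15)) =17.42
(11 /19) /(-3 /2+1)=-1.16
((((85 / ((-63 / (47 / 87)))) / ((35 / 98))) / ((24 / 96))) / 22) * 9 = -3196 / 957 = -3.34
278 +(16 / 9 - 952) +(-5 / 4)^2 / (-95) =-1839245 / 2736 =-672.24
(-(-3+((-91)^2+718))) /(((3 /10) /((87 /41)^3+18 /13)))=-328026.43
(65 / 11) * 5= 325 / 11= 29.55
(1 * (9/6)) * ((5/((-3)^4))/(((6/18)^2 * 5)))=1/6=0.17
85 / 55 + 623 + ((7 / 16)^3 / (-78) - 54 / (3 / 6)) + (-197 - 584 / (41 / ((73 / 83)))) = 3671732712865 / 11959394304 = 307.02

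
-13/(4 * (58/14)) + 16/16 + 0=25/116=0.22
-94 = -94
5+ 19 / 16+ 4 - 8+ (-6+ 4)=3 / 16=0.19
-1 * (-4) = 4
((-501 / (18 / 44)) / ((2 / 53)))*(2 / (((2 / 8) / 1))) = -778888 / 3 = -259629.33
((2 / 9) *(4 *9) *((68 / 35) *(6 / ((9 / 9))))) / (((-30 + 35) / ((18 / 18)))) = 3264 / 175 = 18.65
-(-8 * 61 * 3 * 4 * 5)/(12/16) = 39040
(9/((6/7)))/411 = 7/274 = 0.03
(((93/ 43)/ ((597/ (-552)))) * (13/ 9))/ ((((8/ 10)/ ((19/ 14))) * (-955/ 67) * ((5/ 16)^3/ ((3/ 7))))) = 48330493952/ 10010620375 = 4.83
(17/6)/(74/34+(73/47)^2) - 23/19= -11651369/19645164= -0.59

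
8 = 8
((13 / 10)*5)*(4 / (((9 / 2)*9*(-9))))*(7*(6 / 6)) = -364 / 729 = -0.50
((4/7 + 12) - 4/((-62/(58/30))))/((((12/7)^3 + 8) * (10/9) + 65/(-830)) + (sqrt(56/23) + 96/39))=33885782266639724148/44639882694428970685 - 174666738932732592 * sqrt(322)/44639882694428970685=0.69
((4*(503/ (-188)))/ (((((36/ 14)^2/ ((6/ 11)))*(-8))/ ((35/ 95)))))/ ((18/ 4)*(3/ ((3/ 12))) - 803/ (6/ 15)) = -172529/ 8289747576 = -0.00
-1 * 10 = -10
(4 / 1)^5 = 1024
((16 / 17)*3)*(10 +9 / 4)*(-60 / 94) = -17640 / 799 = -22.08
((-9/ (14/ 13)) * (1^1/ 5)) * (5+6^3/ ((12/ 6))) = -13221/ 70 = -188.87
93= 93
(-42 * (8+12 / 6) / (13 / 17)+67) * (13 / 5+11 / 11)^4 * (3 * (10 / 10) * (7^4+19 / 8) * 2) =-729991372932 / 625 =-1167986196.69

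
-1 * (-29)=29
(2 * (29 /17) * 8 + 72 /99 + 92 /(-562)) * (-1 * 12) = -17566056 /52547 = -334.29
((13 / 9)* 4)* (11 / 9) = 572 / 81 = 7.06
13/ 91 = 1/ 7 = 0.14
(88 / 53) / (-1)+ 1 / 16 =-1.60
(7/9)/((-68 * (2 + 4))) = -7/3672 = -0.00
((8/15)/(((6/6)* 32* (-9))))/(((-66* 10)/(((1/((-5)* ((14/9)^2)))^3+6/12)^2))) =220960689627864481/315714224539929600000000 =0.00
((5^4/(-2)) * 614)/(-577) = 191875/577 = 332.54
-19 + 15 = -4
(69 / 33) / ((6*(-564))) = -23 / 37224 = -0.00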